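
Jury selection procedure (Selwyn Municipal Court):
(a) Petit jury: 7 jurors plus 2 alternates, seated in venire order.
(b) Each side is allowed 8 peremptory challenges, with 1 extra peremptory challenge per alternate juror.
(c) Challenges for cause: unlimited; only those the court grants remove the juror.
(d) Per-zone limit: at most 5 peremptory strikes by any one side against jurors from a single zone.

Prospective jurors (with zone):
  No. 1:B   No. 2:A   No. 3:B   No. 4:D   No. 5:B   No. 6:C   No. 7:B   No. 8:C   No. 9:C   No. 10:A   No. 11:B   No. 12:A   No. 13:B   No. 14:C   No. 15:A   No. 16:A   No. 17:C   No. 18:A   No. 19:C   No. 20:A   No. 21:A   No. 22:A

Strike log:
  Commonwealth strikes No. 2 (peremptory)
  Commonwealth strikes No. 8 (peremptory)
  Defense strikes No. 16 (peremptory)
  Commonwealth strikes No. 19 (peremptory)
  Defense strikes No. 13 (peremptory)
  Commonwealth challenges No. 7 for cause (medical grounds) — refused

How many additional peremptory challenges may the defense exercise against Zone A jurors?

Defense peremptories so far: #16, #13 — 2 of 10 used, 8 left overall.
Against Zone A: #16 — 1 used; per-zone cap 5 leaves 4.
Binding limit: min(8, 4) = 4.

4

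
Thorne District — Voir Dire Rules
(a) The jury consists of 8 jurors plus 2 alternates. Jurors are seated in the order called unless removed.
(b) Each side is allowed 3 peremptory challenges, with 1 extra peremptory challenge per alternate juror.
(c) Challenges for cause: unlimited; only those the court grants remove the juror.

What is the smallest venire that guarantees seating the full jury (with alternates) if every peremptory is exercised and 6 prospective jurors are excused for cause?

26

Seats to fill: 8 + 2 alternates = 10.
Peremptories: 3 + 1×2 = 5 per side × 2 sides = 10.
For-cause removals: 6.
Minimum venire: 10 + 10 + 6 = 26.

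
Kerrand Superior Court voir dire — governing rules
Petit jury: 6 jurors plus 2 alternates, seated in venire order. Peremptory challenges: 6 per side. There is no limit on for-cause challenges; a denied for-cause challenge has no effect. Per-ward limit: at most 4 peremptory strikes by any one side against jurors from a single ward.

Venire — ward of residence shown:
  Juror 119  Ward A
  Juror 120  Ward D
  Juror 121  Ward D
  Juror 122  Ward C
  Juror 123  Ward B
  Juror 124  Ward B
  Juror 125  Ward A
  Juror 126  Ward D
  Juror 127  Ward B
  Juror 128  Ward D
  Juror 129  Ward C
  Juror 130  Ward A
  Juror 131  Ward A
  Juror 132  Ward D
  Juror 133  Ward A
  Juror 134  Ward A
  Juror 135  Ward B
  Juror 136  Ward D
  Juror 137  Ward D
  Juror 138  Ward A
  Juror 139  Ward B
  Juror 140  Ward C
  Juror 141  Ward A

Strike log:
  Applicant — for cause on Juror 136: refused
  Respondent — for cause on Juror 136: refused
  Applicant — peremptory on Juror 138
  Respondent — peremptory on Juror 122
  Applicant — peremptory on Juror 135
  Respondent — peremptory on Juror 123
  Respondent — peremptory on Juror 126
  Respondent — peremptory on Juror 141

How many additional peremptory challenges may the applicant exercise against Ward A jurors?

3

Applicant peremptories so far: #138, #135 — 2 of 6 used, 4 left overall.
Against Ward A: #138 — 1 used; per-ward cap 4 leaves 3.
Binding limit: min(4, 3) = 3.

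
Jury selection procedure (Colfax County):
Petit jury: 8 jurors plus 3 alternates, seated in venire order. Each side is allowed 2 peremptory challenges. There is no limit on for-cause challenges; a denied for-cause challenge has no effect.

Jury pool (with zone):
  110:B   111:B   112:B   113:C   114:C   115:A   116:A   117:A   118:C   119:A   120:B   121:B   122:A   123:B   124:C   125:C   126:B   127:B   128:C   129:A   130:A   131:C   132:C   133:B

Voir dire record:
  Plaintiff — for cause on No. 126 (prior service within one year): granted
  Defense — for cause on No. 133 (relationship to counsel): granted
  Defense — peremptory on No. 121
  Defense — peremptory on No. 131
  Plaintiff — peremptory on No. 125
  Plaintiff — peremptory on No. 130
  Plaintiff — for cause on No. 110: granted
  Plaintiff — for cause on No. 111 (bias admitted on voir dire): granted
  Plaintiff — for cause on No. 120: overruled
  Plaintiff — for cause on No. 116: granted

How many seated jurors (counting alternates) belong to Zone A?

4

Removed: #110, #111, #116, #121, #125, #126, #130, #131, #133.
Seated (11 incl. alternates): #112, #113, #114, #115, #117, #118, #119, #120, #122, #123, #124.
Of those, in Zone A: #115, #117, #119, #122 → 4.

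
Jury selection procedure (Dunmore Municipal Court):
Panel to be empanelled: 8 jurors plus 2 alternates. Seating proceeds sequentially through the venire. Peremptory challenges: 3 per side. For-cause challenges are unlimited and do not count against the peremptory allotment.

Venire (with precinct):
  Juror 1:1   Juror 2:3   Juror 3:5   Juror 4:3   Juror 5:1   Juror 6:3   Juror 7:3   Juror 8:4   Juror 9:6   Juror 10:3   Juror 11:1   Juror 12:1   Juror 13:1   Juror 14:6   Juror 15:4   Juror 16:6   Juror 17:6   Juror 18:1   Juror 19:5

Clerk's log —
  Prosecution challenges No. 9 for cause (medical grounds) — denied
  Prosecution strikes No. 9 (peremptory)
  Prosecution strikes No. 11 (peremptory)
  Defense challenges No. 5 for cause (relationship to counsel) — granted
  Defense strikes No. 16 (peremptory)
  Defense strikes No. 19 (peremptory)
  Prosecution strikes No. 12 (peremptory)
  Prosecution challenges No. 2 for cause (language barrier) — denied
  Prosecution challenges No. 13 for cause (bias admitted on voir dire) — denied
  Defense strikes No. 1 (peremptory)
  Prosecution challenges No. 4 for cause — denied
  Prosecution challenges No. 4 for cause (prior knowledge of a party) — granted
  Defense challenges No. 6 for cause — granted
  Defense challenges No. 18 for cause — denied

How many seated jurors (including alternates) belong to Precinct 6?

2

Removed: #1, #4, #5, #6, #9, #11, #12, #16, #19.
Seated (10 incl. alternates): #2, #3, #7, #8, #10, #13, #14, #15, #17, #18.
Of those, in Precinct 6: #14, #17 → 2.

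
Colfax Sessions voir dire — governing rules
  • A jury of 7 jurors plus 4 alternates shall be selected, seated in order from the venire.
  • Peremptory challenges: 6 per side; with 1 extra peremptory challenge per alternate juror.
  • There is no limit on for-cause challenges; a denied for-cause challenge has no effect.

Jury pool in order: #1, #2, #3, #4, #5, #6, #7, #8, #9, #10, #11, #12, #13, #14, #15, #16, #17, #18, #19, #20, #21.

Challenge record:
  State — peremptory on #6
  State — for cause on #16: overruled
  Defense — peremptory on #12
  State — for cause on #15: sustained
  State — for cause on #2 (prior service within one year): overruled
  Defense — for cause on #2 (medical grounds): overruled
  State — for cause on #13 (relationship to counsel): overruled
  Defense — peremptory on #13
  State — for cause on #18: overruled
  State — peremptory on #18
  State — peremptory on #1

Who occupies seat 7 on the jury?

9

Removed: #1, #6, #12, #13, #15, #18. (#2, #16 stay — for-cause denied.)
Filling seats in venire order through position 7: #2, #3, #4, #5, #7, #8, #9.
So seat 7 is #9.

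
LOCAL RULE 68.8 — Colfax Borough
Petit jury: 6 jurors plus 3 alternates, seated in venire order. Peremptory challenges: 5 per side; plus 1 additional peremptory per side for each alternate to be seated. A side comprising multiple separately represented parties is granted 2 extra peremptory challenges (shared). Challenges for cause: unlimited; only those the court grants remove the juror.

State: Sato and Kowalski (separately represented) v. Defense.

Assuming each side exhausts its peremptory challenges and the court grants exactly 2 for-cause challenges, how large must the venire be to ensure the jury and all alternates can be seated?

Seats to fill: 6 + 3 alternates = 9.
Peremptories — State: 5 + 1×3 + 2 = 10; Defense: 5 + 1×3 = 8; total 18.
For-cause removals: 2.
Minimum venire: 9 + 18 + 2 = 29.

29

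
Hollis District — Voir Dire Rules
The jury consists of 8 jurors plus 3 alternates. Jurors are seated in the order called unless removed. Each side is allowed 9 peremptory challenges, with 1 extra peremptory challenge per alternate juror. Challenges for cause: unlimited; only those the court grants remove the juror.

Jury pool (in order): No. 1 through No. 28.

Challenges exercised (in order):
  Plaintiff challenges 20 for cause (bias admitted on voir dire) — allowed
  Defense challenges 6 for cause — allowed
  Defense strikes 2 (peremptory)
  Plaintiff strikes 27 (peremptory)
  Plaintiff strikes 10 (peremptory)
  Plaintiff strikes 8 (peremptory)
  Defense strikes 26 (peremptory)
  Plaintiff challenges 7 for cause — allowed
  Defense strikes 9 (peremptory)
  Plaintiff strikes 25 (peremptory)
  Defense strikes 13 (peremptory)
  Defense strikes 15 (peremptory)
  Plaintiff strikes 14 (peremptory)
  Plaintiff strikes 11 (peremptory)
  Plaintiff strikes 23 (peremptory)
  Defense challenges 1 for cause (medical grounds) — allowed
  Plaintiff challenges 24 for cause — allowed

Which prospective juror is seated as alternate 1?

21

Removed: #1, #2, #6, #7, #8, #9, #10, #11, #13, #14, #15, #20, #23, #24, #25, #26, #27.
Seating in order: seats 1–8 → #3, #4, #5, #12, #16, #17, #18, #19; alternates → #21, #22, #28.
So alternate 1 is #21.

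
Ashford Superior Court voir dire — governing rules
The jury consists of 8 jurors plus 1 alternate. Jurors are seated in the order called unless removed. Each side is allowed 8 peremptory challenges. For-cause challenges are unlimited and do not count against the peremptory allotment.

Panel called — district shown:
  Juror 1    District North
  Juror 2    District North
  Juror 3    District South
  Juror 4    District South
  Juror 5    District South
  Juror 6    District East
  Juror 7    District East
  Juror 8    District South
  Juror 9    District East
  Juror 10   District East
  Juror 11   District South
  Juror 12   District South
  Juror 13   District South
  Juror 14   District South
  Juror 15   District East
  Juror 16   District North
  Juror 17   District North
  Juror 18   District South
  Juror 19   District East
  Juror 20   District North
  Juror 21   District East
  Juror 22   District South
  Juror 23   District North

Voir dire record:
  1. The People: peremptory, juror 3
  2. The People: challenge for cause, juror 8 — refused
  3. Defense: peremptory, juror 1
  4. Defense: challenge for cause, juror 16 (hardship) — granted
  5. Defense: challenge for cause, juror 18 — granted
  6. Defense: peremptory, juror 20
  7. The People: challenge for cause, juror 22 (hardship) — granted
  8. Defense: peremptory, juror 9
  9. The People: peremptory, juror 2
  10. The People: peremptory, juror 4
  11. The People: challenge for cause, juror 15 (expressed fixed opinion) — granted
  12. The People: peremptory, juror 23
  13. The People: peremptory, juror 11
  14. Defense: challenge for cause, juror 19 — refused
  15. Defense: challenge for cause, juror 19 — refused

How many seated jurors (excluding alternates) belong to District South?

Removed: #1, #2, #3, #4, #9, #11, #15, #16, #18, #20, #22, #23.
Seated jurors 1–8: #5, #6, #7, #8, #10, #12, #13, #14 (alternates #17 not counted).
Of those, in District South: #5, #8, #12, #13, #14 → 5.

5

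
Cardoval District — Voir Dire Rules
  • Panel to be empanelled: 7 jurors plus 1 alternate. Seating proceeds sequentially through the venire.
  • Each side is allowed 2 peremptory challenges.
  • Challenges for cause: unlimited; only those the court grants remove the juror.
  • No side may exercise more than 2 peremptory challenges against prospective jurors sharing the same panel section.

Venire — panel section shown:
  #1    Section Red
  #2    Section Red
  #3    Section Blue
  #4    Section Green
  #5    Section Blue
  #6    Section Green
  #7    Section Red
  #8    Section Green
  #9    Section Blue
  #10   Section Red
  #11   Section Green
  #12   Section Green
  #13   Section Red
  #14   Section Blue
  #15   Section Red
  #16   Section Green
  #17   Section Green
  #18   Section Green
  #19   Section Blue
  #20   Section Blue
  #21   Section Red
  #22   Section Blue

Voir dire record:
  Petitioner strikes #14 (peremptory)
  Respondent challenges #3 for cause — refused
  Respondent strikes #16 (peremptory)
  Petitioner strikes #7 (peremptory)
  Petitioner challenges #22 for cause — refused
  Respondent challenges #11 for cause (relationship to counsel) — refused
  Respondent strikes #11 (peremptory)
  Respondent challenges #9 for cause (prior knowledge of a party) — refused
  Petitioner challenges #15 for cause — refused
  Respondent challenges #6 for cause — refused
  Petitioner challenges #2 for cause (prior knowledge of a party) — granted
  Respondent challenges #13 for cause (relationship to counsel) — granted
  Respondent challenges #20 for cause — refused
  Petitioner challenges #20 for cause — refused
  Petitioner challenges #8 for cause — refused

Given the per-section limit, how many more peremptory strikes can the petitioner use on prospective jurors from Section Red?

Petitioner peremptories so far: #14, #7 — 2 of 2 used, 0 left overall.
Against Section Red: #7 — 1 used; per-section cap 2 leaves 1.
Binding limit: min(0, 1) = 0.

0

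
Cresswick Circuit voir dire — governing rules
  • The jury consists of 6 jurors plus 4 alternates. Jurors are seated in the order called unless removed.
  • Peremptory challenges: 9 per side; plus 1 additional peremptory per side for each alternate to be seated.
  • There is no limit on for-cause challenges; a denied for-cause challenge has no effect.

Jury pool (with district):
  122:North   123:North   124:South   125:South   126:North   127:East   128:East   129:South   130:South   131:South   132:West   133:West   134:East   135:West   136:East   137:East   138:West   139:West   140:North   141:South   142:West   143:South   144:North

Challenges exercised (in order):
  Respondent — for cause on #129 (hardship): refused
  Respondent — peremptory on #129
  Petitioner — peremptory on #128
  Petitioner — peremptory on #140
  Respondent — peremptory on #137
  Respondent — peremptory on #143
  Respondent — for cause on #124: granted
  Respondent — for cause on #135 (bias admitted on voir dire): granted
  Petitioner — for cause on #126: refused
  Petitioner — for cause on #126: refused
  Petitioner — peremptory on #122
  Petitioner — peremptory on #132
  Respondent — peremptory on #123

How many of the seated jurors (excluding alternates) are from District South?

Removed: #122, #123, #124, #128, #129, #132, #135, #137, #140, #143.
Seated jurors 1–6: #125, #126, #127, #130, #131, #133 (alternates #134, #136, #138, #139 not counted).
Of those, in District South: #125, #130, #131 → 3.

3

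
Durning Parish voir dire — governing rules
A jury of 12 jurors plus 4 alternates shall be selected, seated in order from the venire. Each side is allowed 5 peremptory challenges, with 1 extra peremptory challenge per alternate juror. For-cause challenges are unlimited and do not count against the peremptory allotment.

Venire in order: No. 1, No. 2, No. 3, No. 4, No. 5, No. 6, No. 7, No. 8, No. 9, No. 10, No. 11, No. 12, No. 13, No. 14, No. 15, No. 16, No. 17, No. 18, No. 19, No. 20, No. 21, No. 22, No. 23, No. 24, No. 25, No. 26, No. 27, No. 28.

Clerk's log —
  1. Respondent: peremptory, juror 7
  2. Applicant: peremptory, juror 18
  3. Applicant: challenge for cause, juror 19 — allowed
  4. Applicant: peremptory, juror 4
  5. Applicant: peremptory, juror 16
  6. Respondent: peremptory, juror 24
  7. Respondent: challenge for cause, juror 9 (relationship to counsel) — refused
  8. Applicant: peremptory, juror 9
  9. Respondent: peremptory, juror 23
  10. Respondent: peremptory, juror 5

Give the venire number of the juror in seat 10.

Removed: #4, #5, #7, #9, #16, #18, #19, #23, #24.
Filling seats in venire order through position 10: #1, #2, #3, #6, #8, #10, #11, #12, #13, #14.
So seat 10 is #14.

14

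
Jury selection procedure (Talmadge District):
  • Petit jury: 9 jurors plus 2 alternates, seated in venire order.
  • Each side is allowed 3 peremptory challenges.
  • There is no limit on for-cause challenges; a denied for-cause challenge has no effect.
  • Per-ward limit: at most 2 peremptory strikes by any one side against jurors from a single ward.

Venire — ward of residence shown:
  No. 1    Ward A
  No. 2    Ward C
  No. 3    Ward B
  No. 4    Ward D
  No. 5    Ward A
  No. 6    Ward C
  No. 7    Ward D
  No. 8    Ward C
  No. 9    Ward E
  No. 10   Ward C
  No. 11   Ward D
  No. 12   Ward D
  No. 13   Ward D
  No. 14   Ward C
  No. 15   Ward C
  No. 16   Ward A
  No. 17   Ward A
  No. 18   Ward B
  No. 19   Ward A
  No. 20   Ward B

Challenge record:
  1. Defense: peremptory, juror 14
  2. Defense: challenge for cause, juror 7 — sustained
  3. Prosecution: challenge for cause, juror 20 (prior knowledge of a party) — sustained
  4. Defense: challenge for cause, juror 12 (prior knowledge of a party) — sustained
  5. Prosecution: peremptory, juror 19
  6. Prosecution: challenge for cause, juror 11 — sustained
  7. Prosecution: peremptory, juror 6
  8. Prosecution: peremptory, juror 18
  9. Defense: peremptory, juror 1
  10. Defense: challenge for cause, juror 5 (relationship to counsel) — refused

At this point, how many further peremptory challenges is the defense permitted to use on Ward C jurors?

1

Defense peremptories so far: #14, #1 — 2 of 3 used, 1 left overall.
Against Ward C: #14 — 1 used; per-ward cap 2 leaves 1.
Binding limit: min(1, 1) = 1.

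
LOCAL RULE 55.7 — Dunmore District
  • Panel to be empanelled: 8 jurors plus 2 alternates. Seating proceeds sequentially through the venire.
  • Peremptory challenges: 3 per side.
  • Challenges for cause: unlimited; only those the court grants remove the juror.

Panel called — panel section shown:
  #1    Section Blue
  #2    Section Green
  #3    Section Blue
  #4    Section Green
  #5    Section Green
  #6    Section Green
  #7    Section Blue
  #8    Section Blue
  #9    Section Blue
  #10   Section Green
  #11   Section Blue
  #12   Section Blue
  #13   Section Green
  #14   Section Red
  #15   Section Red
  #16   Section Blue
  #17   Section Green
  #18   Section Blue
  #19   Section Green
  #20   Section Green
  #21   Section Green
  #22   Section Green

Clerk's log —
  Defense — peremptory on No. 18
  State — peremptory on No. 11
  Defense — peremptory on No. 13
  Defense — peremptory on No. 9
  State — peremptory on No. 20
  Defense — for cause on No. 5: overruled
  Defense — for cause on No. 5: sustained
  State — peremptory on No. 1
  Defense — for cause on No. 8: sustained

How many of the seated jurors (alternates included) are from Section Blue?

4

Removed: #1, #5, #8, #9, #11, #13, #18, #20.
Seated (10 incl. alternates): #2, #3, #4, #6, #7, #10, #12, #14, #15, #16.
Of those, in Section Blue: #3, #7, #12, #16 → 4.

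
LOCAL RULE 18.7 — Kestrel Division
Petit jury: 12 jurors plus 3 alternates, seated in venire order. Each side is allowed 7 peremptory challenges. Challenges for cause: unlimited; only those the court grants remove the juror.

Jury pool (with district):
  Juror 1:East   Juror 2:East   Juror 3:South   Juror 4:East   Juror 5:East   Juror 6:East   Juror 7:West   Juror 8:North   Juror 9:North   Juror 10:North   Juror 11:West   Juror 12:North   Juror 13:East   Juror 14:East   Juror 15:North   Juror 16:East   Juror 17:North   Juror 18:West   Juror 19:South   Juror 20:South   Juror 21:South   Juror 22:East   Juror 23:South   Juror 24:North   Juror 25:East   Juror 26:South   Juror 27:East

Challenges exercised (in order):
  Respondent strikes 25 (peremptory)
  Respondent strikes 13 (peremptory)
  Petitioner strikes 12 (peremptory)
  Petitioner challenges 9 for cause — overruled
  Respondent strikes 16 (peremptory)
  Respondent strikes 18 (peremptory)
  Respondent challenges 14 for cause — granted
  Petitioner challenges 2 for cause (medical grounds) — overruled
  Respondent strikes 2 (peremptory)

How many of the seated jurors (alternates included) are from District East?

Removed: #2, #12, #13, #14, #16, #18, #25.
Seated (15 incl. alternates): #1, #3, #4, #5, #6, #7, #8, #9, #10, #11, #15, #17, #19, #20, #21.
Of those, in District East: #1, #4, #5, #6 → 4.

4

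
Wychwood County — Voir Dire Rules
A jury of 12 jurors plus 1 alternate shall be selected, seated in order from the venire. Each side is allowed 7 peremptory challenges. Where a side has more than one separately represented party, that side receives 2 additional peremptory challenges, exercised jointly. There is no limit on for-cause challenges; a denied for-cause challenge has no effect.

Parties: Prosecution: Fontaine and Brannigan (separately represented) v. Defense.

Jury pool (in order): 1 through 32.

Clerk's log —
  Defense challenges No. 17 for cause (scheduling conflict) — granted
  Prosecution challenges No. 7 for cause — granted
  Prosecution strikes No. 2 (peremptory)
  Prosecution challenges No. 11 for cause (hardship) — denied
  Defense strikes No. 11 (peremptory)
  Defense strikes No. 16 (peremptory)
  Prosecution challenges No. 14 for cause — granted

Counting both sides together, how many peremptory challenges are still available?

13

Prosecution allotment: 7 base + 2 multi-party = 9. Defense allotment: 7.
Prosecution peremptories used: #2 — 1 (for-cause on #7, #11, #14 don't count).
Defense peremptories used: #11, #16 — 2 (the for-cause on #17 doesn't count).
Remaining: (9 − 1) + (7 − 2) = 13.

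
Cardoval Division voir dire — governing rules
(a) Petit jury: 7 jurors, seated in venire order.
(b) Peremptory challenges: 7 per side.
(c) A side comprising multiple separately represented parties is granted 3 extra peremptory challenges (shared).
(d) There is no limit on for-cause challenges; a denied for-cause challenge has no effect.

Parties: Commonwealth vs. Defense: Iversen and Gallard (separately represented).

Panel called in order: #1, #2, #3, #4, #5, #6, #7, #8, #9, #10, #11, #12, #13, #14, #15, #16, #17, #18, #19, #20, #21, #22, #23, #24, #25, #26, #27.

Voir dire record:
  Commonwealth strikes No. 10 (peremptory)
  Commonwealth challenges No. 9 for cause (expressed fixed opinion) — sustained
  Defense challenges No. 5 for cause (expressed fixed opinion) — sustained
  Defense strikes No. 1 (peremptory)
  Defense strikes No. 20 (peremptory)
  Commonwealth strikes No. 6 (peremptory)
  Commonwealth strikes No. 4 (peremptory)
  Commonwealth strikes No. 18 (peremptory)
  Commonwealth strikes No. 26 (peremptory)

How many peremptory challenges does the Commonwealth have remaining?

2

Commonwealth allotment: 7.
Commonwealth peremptories used: #10, #6, #4, #18, #26 — 5 (the for-cause on #9 doesn't count).
Remaining: 7 − 5 = 2.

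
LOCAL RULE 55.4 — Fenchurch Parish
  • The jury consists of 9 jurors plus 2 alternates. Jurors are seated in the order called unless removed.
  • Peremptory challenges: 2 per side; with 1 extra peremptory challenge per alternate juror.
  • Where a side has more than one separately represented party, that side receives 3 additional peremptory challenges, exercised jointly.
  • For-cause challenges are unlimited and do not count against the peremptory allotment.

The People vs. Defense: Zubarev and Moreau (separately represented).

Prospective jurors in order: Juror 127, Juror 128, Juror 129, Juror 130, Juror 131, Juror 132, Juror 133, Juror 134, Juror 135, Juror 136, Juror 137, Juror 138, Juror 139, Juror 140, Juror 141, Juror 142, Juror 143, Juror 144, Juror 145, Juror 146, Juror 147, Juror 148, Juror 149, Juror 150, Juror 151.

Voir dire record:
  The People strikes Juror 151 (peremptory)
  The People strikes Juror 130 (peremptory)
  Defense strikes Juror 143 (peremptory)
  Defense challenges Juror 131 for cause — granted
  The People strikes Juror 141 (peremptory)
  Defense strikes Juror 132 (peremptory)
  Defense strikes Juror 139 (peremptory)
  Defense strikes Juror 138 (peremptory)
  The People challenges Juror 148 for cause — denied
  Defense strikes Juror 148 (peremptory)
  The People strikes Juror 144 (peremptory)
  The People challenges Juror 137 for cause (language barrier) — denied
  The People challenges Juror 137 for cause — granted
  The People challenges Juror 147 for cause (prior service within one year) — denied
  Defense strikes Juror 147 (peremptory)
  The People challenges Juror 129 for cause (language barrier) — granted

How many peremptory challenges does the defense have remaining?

Defense allotment: 2 base + 1 × 2 alternates + 3 multi-party = 7.
Defense peremptories used: #143, #132, #139, #138, #148, #147 — 6 (the for-cause on #131 doesn't count).
Remaining: 7 − 6 = 1.

1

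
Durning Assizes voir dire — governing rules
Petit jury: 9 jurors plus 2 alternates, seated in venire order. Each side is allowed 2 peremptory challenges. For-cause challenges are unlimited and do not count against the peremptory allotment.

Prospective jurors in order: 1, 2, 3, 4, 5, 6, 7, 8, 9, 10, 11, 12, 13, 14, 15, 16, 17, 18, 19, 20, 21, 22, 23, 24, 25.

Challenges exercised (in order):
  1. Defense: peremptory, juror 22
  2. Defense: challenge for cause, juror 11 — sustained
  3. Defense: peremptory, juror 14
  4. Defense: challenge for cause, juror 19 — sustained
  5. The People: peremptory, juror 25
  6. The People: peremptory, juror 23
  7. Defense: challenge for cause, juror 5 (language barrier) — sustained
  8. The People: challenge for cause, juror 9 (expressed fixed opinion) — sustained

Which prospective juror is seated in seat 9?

Removed: #5, #9, #11, #14, #19, #22, #23, #25.
Seating in order: seats 1–9 → #1, #2, #3, #4, #6, #7, #8, #10, #12; alternates → #13, #15.
So seat 9 is #12.

12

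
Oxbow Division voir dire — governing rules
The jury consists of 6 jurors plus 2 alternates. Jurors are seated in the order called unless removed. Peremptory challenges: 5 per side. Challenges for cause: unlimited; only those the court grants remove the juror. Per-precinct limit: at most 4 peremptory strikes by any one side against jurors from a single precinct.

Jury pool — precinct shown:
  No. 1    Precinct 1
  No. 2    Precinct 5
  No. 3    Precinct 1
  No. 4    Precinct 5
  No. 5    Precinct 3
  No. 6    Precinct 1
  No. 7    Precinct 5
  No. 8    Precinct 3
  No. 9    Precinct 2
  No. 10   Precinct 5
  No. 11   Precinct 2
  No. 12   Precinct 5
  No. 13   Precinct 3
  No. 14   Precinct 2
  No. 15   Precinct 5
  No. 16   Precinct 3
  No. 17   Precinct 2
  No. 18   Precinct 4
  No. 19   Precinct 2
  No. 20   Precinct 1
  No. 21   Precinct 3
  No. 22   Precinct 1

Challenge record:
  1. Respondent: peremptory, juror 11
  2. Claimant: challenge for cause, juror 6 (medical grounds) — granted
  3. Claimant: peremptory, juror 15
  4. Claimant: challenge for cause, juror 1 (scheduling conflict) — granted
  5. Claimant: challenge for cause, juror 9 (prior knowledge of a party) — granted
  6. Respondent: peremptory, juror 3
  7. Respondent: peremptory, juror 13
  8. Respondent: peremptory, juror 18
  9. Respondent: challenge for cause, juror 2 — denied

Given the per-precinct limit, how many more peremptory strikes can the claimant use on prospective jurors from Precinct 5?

Claimant peremptories so far: #15 — 1 of 5 used, 4 left overall.
Against Precinct 5: #15 — 1 used; per-precinct cap 4 leaves 3.
Binding limit: min(4, 3) = 3.

3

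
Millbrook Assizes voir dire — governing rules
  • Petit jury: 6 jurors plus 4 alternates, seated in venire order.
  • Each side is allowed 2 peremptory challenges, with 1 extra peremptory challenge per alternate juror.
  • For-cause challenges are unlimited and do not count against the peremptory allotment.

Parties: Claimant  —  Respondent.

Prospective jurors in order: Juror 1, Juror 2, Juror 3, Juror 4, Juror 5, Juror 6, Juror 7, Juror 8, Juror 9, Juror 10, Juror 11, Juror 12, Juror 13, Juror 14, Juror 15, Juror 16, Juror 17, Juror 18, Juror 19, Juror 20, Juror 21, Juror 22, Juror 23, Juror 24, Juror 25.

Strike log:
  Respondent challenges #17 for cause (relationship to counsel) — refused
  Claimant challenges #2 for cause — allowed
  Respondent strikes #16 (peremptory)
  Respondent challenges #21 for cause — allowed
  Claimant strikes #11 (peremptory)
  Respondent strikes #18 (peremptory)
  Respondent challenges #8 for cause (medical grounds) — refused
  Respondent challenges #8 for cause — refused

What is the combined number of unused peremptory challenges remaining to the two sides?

Claimant allotment: 2 base + 1 × 4 alternates = 6. Respondent allotment: 2 base + 1 × 4 alternates = 6.
Claimant peremptories used: #11 — 1 (the for-cause on #2 doesn't count).
Respondent peremptories used: #16, #18 — 2 (for-cause on #17, #21, #8, #8 don't count).
Remaining: (6 − 1) + (6 − 2) = 9.

9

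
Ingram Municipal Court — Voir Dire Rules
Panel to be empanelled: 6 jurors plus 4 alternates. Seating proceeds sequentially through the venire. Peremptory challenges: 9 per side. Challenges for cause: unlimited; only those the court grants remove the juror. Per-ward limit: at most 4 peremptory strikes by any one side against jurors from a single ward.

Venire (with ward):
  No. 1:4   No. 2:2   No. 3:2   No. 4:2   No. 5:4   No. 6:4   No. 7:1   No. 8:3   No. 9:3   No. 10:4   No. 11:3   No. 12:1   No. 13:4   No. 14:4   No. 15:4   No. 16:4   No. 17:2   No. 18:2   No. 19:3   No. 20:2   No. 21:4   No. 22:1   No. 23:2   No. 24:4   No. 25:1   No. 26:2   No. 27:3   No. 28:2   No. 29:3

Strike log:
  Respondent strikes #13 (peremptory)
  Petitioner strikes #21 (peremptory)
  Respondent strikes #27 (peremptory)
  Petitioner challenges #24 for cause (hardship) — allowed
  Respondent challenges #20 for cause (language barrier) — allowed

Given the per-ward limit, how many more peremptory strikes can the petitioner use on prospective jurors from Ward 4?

Petitioner peremptories so far: #21 — 1 of 9 used, 8 left overall.
Against Ward 4: #21 — 1 used; per-ward cap 4 leaves 3.
Binding limit: min(8, 3) = 3.

3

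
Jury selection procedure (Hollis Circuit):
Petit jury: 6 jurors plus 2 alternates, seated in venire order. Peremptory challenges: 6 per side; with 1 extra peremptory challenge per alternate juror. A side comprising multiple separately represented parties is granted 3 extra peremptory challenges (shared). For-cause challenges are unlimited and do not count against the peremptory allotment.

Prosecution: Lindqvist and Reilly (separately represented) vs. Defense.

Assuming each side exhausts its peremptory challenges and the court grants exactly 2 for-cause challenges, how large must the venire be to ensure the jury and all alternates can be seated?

29

Seats to fill: 6 + 2 alternates = 8.
Peremptories — Prosecution: 6 + 1×2 + 3 = 11; Defense: 6 + 1×2 = 8; total 19.
For-cause removals: 2.
Minimum venire: 8 + 19 + 2 = 29.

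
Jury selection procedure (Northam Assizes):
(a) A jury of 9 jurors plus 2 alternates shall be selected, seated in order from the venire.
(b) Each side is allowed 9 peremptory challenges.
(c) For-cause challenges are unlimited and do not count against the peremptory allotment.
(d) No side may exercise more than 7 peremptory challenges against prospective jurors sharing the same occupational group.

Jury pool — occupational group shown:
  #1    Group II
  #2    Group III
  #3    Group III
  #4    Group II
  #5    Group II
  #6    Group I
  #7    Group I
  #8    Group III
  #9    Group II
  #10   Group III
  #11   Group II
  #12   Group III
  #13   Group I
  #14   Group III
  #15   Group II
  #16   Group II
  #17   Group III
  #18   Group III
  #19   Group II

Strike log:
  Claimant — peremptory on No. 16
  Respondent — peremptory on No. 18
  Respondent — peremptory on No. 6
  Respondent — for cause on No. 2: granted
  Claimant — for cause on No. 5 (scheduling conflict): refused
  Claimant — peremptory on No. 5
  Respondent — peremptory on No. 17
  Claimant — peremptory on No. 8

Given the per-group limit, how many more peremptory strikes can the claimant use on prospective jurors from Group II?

5

Claimant peremptories so far: #16, #5, #8 — 3 of 9 used, 6 left overall.
Against Group II: #16, #5 — 2 used; per-group cap 7 leaves 5.
Binding limit: min(6, 5) = 5.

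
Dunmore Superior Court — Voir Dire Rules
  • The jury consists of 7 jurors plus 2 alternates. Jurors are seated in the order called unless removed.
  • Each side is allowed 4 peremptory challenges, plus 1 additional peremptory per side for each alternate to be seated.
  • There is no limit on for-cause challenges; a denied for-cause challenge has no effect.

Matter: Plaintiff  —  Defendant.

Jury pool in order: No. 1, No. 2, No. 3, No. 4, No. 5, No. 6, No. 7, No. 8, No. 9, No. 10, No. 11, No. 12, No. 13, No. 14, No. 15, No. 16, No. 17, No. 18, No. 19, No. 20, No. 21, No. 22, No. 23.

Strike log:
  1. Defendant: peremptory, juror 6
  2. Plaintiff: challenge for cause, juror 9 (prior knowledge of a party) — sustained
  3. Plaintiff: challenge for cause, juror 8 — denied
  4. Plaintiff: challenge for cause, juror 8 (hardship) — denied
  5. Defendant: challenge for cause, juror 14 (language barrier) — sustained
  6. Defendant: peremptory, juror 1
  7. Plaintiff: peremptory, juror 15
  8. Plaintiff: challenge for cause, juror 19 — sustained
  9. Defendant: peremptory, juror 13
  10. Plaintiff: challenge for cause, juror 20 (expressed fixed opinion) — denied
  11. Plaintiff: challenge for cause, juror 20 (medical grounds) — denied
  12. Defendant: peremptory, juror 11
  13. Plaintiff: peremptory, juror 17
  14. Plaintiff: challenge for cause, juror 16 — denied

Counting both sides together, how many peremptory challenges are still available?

Plaintiff allotment: 4 base + 1 × 2 alternates = 6. Defendant allotment: 4 base + 1 × 2 alternates = 6.
Plaintiff peremptories used: #15, #17 — 2 (for-cause on #9, #8, #8, #19, #20, #20, #16 don't count).
Defendant peremptories used: #6, #1, #13, #11 — 4 (the for-cause on #14 doesn't count).
Remaining: (6 − 2) + (6 − 4) = 6.

6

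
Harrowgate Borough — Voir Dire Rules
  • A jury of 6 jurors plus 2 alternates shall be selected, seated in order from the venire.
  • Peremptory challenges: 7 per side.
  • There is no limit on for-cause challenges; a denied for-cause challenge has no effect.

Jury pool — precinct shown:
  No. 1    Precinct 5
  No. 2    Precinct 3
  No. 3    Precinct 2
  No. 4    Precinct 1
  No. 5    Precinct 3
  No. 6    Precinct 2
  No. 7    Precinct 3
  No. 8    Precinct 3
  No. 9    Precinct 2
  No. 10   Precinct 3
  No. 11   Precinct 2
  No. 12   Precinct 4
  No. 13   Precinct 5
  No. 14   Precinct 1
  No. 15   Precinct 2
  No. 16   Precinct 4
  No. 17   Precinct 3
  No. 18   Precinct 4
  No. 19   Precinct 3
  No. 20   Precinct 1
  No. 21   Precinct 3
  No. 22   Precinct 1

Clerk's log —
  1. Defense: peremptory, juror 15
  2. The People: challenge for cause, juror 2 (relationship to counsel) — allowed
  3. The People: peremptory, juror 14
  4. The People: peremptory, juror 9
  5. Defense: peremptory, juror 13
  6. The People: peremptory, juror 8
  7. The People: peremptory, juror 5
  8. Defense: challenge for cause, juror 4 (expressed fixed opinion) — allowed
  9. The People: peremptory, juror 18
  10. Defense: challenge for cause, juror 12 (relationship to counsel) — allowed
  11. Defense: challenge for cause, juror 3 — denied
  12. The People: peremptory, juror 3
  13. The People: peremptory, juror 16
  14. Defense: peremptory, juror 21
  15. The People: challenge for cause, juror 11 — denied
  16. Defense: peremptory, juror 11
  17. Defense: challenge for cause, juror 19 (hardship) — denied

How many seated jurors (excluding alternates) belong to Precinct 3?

4

Removed: #2, #3, #4, #5, #8, #9, #11, #12, #13, #14, #15, #16, #18, #21.
Seated jurors 1–6: #1, #6, #7, #10, #17, #19 (alternates #20, #22 not counted).
Of those, in Precinct 3: #7, #10, #17, #19 → 4.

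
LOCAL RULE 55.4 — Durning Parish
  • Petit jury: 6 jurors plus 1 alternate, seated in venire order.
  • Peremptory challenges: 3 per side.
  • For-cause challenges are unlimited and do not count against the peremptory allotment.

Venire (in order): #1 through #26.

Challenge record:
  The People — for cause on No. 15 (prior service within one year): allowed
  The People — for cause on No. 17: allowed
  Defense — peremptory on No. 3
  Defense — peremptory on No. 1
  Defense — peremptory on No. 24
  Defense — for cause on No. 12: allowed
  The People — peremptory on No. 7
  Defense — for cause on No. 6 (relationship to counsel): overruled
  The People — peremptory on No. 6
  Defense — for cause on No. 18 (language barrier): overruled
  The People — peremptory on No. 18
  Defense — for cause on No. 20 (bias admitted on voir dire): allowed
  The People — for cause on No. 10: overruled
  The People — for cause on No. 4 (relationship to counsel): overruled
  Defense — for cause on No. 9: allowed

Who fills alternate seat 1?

13

Removed: #1, #3, #6, #7, #9, #12, #15, #17, #18, #20, #24. (#4, #10 stay — for-cause denied.)
Seating in order: seats 1–6 → #2, #4, #5, #8, #10, #11; alternates → #13.
So alternate 1 is #13.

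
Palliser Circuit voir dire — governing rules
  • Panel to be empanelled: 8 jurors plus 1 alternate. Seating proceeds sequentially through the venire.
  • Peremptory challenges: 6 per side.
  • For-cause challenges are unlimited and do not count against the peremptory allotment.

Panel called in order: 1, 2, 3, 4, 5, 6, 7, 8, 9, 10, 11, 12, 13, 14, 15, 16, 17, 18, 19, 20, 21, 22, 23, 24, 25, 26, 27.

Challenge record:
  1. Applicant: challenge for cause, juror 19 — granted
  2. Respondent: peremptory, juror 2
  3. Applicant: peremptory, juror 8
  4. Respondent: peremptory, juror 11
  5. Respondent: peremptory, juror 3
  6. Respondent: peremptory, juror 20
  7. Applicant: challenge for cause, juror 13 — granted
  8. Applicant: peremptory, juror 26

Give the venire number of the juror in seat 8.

12

Removed: #2, #3, #8, #11, #13, #19, #20, #26.
Seating in order: seats 1–8 → #1, #4, #5, #6, #7, #9, #10, #12; alternates → #14.
So seat 8 is #12.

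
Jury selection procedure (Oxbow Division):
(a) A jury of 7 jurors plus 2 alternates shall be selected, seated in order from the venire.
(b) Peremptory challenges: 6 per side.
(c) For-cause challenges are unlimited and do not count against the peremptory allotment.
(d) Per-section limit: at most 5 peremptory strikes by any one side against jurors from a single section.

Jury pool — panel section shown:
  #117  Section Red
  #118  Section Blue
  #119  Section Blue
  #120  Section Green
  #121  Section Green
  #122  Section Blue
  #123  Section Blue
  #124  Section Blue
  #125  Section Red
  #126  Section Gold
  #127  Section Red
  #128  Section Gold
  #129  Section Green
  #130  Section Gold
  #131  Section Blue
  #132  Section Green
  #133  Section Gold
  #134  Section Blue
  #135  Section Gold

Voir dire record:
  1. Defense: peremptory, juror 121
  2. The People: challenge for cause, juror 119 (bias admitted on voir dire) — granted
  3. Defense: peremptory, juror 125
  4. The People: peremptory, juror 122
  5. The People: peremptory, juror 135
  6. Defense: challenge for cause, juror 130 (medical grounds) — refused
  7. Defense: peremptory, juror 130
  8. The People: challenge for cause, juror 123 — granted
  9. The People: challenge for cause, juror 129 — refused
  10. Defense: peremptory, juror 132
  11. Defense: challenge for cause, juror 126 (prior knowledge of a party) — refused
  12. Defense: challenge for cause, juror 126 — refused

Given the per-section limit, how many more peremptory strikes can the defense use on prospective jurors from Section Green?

Defense peremptories so far: #121, #125, #130, #132 — 4 of 6 used, 2 left overall.
Against Section Green: #121, #132 — 2 used; per-section cap 5 leaves 3.
Binding limit: min(2, 3) = 2.

2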